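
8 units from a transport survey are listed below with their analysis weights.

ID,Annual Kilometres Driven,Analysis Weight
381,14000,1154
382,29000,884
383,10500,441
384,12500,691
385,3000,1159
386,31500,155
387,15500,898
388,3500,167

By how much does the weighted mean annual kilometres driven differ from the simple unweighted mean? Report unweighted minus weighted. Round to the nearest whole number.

Unweighted sum = 14000 + 29000 + 10500 + 12500 + 3000 + 31500 + 15500 + 3500 = 119500
Unweighted mean = 119500 / 8 = 14937.5
Weighted sum = 14000×1154 + 29000×884 + 10500×441 + 12500×691 + 3000×1159 + 31500×155 + 15500×898 + 3500×167
  = 16156000 + 25636000 + 4630500 + 8637500 + 3477000 + 4882500 + 13919000 + 584500 = 77923000
Sum of weights = 1154 + 884 + 441 + 691 + 1159 + 155 + 898 + 167 = 5549
Weighted mean = 77923000 / 5549 = 14042.71
Difference (unweighted minus weighted) = 894.7896

895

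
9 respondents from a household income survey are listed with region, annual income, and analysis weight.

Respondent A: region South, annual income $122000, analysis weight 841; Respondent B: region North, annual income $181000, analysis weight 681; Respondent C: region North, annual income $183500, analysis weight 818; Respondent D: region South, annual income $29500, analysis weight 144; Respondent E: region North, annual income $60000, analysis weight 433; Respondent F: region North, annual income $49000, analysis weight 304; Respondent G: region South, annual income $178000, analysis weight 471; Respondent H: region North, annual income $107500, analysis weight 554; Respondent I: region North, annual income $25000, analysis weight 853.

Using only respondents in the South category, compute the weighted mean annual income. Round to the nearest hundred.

South rows: A, D, G
Weighted sum = 122000×841 + 29500×144 + 178000×471
  = 102602000 + 4248000 + 83838000 = 190688000
Sum of weights = 841 + 144 + 471 = 1456
Weighted mean = 190688000 / 1456 = 130967.03

131000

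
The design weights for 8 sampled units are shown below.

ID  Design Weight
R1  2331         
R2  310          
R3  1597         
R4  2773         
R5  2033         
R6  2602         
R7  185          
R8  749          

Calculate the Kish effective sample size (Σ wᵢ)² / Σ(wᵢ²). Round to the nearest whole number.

Σ wᵢ = 2331 + 310 + 1597 + 2773 + 2033 + 2602 + 185 + 749 = 12580
Σ wᵢ² = 5433561 + 96100 + 2550409 + 7689529 + 4133089 + 6770404 + 34225 + 561001 = 27268318
n_eff = 12580² / 27268318 = 158256400 / 27268318 = 5.803673

6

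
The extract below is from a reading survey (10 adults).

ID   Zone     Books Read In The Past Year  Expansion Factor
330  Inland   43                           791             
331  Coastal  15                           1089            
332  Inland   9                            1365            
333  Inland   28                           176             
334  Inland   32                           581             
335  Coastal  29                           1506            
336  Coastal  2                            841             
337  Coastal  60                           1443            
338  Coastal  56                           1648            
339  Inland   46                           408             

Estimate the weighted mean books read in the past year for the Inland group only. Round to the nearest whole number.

27

Inland rows: 330, 332, 333, 334, 339
Weighted sum = 43×791 + 9×1365 + 28×176 + 32×581 + 46×408
  = 34013 + 12285 + 4928 + 18592 + 18768 = 88586
Sum of weights = 791 + 1365 + 176 + 581 + 408 = 3321
Weighted mean = 88586 / 3321 = 26.674496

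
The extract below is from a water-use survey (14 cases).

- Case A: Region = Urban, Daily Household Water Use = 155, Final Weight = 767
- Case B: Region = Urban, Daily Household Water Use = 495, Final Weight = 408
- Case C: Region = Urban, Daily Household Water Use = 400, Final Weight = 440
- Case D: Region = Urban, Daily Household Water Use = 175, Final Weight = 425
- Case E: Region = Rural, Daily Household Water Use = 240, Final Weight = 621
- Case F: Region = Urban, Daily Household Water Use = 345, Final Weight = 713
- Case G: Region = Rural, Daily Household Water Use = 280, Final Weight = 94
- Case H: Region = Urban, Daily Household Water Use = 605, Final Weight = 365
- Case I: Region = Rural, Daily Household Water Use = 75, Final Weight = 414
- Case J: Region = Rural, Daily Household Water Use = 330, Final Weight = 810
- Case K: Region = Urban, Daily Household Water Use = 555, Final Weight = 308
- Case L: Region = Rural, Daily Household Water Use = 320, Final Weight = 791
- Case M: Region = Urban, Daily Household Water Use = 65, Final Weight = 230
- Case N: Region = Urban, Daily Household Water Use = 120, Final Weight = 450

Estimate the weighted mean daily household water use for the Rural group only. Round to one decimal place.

266.2

Rural rows: E, G, I, J, L
Weighted sum = 240×621 + 280×94 + 75×414 + 330×810 + 320×791
  = 149040 + 26320 + 31050 + 267300 + 253120 = 726830
Sum of weights = 621 + 94 + 414 + 810 + 791 = 2730
Weighted mean = 726830 / 2730 = 266.2381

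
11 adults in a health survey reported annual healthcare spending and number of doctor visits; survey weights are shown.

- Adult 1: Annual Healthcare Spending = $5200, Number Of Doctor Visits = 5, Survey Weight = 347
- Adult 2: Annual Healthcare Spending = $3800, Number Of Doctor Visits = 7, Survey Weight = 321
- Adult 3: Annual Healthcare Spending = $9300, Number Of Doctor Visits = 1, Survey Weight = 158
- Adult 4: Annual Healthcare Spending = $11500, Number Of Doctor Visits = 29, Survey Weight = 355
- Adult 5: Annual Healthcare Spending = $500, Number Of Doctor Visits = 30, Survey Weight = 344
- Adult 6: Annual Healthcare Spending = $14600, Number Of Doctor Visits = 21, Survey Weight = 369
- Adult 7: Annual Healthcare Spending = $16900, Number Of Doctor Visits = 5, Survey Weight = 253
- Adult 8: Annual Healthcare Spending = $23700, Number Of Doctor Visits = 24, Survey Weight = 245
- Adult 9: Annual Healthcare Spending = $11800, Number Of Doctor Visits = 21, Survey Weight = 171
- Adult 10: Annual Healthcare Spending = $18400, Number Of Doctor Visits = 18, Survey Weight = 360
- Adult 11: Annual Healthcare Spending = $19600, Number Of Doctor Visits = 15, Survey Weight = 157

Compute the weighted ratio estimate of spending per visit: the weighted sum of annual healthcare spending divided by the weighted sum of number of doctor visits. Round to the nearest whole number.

Σ wᵢ·y = 5200×347 + 3800×321 + 9300×158 + 11500×355 + 500×344 + 14600×369 + 16900×253 + 23700×245 + 11800×171 + 18400×360 + 19600×157
  = 35936700
Σ wᵢ·x = 5×347 + 7×321 + 1×158 + 29×355 + 30×344 + 21×369 + 5×253 + 24×245 + 21×171 + 18×360 + 15×157
  = 1735 + 2247 + 158 + 10295 + 10320 + 7749 + 1265 + 5880 + 3591 + 6480 + 2355 = 52075
Ratio = 35936700 / 52075 = 690.09506

690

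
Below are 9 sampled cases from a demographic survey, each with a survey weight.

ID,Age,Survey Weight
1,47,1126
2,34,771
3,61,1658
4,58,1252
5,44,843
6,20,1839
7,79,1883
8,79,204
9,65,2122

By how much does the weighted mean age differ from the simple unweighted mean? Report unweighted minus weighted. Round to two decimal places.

0.29

Unweighted sum = 47 + 34 + 61 + 58 + 44 + 20 + 79 + 79 + 65 = 487
Unweighted mean = 487 / 9 = 54.111111
Weighted sum = 47×1126 + 34×771 + 61×1658 + 58×1252 + 44×843 + 20×1839 + 79×1883 + 79×204 + 65×2122
  = 52922 + 26214 + 101138 + 72616 + 37092 + 36780 + 148757 + 16116 + 137930 = 629565
Sum of weights = 11698
Weighted mean = 629565 / 11698 = 53.818174
Difference (unweighted minus weighted) = 0.29293706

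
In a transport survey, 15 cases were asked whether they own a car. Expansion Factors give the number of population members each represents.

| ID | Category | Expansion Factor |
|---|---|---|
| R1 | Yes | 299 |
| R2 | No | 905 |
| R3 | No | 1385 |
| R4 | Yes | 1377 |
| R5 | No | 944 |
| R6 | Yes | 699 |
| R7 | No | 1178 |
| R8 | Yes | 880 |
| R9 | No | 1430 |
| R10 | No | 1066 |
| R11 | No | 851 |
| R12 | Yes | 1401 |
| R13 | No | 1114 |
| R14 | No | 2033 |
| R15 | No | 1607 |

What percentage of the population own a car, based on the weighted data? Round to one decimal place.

27.1

Sum of weights for 'Yes' = 299 + 1377 + 699 + 880 + 1401 = 4656
Total weight = 17169
Weighted proportion = 4656 / 17169 = 0.27118644 → 27.118644%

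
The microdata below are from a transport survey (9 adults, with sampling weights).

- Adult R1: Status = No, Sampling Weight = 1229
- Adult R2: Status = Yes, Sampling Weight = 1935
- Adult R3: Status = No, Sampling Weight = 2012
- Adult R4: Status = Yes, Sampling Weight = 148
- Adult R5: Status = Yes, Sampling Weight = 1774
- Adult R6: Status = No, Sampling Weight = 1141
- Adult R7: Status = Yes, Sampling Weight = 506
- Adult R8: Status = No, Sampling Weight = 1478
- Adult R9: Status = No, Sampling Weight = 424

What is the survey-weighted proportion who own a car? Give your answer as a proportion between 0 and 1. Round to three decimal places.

0.410

Sum of weights for 'Yes' = 1935 + 148 + 1774 + 506 = 4363
Total weight = 1229 + 1935 + 2012 + 148 + 1774 + 1141 + 506 + 1478 + 424 = 10647
Weighted proportion = 4363 / 10647 = 0.40978679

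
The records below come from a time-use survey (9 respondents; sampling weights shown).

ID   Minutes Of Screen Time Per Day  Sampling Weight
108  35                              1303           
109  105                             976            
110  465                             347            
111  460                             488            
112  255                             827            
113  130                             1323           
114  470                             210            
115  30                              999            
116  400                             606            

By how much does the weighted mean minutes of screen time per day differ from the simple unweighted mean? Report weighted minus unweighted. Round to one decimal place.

Unweighted sum = 35 + 105 + 465 + 460 + 255 + 130 + 470 + 30 + 400 = 2350
Unweighted mean = 2350 / 9 = 261.11111
Weighted sum = 35×1303 + 105×976 + 465×347 + 460×488 + 255×827 + 130×1323 + 470×210 + 30×999 + 400×606
  = 45605 + 102480 + 161355 + 224480 + 210885 + 171990 + 98700 + 29970 + 242400 = 1287865
Sum of weights = 1303 + 976 + 347 + 488 + 827 + 1323 + 210 + 999 + 606 = 7079
Weighted mean = 1287865 / 7079 = 181.92753
Difference (weighted minus unweighted) = -79.183579

-79.2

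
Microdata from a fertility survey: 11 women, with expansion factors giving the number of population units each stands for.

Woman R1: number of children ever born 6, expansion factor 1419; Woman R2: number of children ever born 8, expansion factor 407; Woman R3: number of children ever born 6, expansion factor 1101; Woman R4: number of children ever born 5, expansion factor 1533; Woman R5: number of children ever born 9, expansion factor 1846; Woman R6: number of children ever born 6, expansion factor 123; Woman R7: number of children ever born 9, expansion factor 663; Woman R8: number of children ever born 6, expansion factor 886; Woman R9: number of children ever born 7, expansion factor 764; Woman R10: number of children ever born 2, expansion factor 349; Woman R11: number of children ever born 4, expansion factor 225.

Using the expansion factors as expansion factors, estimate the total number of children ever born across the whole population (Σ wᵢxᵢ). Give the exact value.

61622

Weighted total = 61622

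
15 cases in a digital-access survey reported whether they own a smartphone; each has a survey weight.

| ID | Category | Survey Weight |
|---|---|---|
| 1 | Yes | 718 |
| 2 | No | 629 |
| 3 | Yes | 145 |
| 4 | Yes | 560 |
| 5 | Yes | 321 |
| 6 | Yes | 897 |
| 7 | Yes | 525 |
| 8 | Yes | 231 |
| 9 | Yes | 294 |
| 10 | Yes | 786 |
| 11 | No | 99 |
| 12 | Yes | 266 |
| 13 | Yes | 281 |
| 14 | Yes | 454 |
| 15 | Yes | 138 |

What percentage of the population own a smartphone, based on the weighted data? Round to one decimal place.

Sum of weights for 'Yes' = 718 + 145 + 560 + 321 + 897 + 525 + 231 + 294 + 786 + 266 + 281 + 454 + 138 = 5616
Total weight = 6344
Weighted proportion = 5616 / 6344 = 0.8852459 → 88.52459%

88.5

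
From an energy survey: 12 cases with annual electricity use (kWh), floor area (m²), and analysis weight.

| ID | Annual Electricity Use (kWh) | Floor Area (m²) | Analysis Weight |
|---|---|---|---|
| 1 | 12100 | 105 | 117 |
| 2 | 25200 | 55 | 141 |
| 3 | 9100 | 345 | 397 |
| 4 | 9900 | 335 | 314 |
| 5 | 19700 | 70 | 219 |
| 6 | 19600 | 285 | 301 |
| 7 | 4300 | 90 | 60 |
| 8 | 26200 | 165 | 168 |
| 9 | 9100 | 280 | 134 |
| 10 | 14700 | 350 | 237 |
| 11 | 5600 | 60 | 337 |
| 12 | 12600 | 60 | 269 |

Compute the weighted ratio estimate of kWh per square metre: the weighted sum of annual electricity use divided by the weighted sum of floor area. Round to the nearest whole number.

66

Σ wᵢ·y = 12100×117 + 25200×141 + 9100×397 + 9900×314 + 19700×219 + 19600×301 + 4300×60 + 26200×168 + 9100×134 + 14700×237 + 5600×337 + 12600×269
  = 1415700 + 3553200 + 3612700 + 3108600 + 4314300 + 5899600 + 258000 + 4401600 + 1219400 + 3483900 + 1887200 + 3389400 = 36543600
Σ wᵢ·x = 105×117 + 55×141 + 345×397 + 335×314 + 70×219 + 285×301 + 90×60 + 165×168 + 280×134 + 350×237 + 60×337 + 60×269
  = 12285 + 7755 + 136965 + 105190 + 15330 + 85785 + 5400 + 27720 + 37520 + 82950 + 20220 + 16140 = 553260
Ratio = 36543600 / 553260 = 66.051404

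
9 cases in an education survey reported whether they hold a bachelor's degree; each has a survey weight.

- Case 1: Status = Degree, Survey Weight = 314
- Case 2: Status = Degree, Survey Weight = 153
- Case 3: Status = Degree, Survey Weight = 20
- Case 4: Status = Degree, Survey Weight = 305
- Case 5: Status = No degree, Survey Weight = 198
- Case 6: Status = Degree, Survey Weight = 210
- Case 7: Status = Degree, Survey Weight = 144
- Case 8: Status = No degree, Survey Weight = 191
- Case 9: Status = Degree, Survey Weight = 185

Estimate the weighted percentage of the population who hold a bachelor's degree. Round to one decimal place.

77.4

Sum of weights for 'Degree' = 314 + 153 + 20 + 305 + 210 + 144 + 185 = 1331
Total weight = 1720
Weighted proportion = 1331 / 1720 = 0.77383721 → 77.383721%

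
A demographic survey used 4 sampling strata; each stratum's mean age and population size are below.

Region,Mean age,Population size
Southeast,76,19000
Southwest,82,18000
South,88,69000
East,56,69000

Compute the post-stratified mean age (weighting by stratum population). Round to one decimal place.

73.5

Σ Nₕ·x̄ₕ = 76×19000 + 82×18000 + 88×69000 + 56×69000
  = 1444000 + 1476000 + 6072000 + 3864000 = 12856000
Σ Nₕ = 19000 + 18000 + 69000 + 69000 = 175000
Overall mean = 12856000 / 175000 = 73.462857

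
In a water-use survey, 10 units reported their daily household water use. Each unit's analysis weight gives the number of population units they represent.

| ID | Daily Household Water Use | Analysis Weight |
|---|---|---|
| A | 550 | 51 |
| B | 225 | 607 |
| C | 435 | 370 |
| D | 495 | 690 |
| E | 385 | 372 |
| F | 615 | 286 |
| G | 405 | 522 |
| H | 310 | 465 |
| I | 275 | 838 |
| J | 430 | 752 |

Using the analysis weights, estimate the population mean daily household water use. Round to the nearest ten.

Weighted sum = 550×51 + 225×607 + 435×370 + 495×690 + 385×372 + 615×286 + 405×522 + 310×465 + 275×838 + 430×752
  = 28050 + 136575 + 160950 + 341550 + 143220 + 175890 + 211410 + 144150 + 230450 + 323360 = 1895605
Sum of weights = 51 + 607 + 370 + 690 + 372 + 286 + 522 + 465 + 838 + 752 = 4953
Weighted mean = 1895605 / 4953 = 382.71855

380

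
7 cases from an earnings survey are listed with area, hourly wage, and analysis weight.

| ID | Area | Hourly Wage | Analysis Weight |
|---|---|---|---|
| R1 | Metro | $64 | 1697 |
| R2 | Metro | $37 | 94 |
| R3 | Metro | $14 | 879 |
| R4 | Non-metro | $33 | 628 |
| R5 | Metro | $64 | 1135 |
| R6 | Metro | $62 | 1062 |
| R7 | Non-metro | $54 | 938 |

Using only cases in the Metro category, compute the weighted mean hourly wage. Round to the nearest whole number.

54

Metro rows: R1, R2, R3, R5, R6
Weighted sum = 64×1697 + 37×94 + 14×879 + 64×1135 + 62×1062
  = 262876
Sum of weights = 1697 + 94 + 879 + 1135 + 1062 = 4867
Weighted mean = 262876 / 4867 = 54.011917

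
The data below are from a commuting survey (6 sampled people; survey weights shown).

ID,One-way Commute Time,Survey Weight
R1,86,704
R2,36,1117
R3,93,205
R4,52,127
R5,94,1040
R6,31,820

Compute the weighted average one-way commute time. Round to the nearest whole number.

62

Weighted sum = 86×704 + 36×1117 + 93×205 + 52×127 + 94×1040 + 31×820
  = 249605
Sum of weights = 704 + 1117 + 205 + 127 + 1040 + 820 = 4013
Weighted mean = 249605 / 4013 = 62.199103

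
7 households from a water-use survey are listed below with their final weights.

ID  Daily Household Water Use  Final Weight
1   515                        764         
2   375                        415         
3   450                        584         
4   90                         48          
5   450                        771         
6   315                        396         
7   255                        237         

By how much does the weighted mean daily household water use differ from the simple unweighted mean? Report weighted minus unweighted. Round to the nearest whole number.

69

Unweighted sum = 515 + 375 + 450 + 90 + 450 + 315 + 255 = 2450
Unweighted mean = 2450 / 7 = 350
Weighted sum = 515×764 + 375×415 + 450×584 + 90×48 + 450×771 + 315×396 + 255×237
  = 393460 + 155625 + 262800 + 4320 + 346950 + 124740 + 60435 = 1348330
Sum of weights = 764 + 415 + 584 + 48 + 771 + 396 + 237 = 3215
Weighted mean = 1348330 / 3215 = 419.38725
Difference (weighted minus unweighted) = 69.387247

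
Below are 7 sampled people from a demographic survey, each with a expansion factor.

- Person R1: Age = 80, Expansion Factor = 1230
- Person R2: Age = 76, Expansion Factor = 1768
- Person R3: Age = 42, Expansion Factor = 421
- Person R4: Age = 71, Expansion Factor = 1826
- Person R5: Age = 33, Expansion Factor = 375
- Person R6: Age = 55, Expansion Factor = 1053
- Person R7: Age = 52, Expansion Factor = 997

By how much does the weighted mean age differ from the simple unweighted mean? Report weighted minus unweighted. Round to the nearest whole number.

7

Unweighted sum = 80 + 76 + 42 + 71 + 33 + 55 + 52 = 409
Unweighted mean = 409 / 7 = 58.428571
Weighted sum = 502230
Sum of weights = 1230 + 1768 + 421 + 1826 + 375 + 1053 + 997 = 7670
Weighted mean = 502230 / 7670 = 65.479791
Difference (weighted minus unweighted) = 7.05122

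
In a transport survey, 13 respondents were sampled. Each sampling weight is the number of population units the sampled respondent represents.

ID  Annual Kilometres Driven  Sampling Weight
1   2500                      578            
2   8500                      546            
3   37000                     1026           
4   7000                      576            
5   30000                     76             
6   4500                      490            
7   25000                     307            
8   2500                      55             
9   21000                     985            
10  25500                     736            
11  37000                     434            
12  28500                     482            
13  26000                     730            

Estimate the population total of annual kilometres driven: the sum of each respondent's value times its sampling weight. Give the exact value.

148605500

Weighted total = 148605500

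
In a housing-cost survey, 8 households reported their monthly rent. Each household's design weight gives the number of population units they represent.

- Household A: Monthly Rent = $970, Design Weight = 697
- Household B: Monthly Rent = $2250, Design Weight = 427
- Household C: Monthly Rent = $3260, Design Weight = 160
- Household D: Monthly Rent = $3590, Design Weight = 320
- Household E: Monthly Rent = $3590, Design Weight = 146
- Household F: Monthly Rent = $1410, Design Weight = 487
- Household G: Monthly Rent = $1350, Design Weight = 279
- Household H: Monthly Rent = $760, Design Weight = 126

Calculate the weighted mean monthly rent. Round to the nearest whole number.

Weighted sum = 4990460
Sum of weights = 697 + 427 + 160 + 320 + 146 + 487 + 279 + 126 = 2642
Weighted mean = 4990460 / 2642 = 1888.8948

1889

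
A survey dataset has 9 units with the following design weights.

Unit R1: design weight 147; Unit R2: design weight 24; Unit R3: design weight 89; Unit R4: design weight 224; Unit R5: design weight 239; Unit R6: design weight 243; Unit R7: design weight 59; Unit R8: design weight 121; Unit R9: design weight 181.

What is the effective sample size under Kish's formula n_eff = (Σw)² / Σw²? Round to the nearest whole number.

Σ wᵢ = 1327
Σ wᵢ² = 21609 + 576 + 7921 + 50176 + 57121 + 59049 + 3481 + 14641 + 32761 = 247335
n_eff = 1327² / 247335 = 1760929 / 247335 = 7.1196111

7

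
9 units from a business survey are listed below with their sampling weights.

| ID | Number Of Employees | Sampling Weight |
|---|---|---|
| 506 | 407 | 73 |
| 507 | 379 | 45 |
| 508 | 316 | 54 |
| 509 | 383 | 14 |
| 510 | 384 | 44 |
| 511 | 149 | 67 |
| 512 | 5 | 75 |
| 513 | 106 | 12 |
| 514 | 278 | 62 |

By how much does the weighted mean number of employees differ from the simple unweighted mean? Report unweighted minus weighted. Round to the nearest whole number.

10

Unweighted sum = 407 + 379 + 316 + 383 + 384 + 149 + 5 + 106 + 278 = 2407
Unweighted mean = 2407 / 9 = 267.44444
Weighted sum = 407×73 + 379×45 + 316×54 + 383×14 + 384×44 + 149×67 + 5×75 + 106×12 + 278×62
  = 29711 + 17055 + 17064 + 5362 + 16896 + 9983 + 375 + 1272 + 17236 = 114954
Sum of weights = 73 + 45 + 54 + 14 + 44 + 67 + 75 + 12 + 62 = 446
Weighted mean = 114954 / 446 = 257.74439
Difference (unweighted minus weighted) = 9.7000498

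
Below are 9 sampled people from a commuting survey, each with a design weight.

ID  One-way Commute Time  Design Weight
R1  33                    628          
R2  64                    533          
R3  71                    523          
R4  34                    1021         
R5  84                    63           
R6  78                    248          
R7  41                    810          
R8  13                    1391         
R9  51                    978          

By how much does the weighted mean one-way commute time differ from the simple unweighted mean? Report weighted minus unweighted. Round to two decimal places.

-11.35

Unweighted sum = 33 + 64 + 71 + 34 + 84 + 78 + 41 + 13 + 51 = 469
Unweighted mean = 469 / 9 = 52.111111
Weighted sum = 33×628 + 64×533 + 71×523 + 34×1021 + 84×63 + 78×248 + 41×810 + 13×1391 + 51×978
  = 20724 + 34112 + 37133 + 34714 + 5292 + 19344 + 33210 + 18083 + 49878 = 252490
Sum of weights = 628 + 533 + 523 + 1021 + 63 + 248 + 810 + 1391 + 978 = 6195
Weighted mean = 252490 / 6195 = 40.757062
Difference (weighted minus unweighted) = -11.354049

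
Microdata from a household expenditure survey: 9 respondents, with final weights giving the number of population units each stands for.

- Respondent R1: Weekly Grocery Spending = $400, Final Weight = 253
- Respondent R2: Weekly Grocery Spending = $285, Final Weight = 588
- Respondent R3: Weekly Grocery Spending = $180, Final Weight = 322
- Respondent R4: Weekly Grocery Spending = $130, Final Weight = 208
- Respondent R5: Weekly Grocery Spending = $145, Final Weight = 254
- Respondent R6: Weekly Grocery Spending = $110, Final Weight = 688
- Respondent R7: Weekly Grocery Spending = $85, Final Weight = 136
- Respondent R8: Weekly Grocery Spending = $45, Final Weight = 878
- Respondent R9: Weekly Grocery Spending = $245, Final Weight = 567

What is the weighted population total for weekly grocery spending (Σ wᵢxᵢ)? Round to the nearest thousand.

Weighted total = 400×253 + 285×588 + 180×322 + 130×208 + 145×254 + 110×688 + 85×136 + 45×878 + 245×567
  = 656275

656000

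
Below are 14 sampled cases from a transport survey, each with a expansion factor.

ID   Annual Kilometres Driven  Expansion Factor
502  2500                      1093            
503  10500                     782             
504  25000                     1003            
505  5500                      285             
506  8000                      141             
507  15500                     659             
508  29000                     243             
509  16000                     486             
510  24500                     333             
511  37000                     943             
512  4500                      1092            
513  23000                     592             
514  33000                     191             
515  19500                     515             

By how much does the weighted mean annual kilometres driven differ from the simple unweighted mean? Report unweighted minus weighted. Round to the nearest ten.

1160

Unweighted sum = 253500
Unweighted mean = 253500 / 14 = 18107.143
Weighted sum = 141676500
Sum of weights = 8358
Weighted mean = 141676500 / 8358 = 16951.005
Difference (unweighted minus weighted) = 1156.1378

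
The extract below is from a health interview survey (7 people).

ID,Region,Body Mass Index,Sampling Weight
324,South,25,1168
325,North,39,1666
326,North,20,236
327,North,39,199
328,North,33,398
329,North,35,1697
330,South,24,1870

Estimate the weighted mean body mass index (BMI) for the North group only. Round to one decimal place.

North rows: 325, 326, 327, 328, 329
Weighted sum = 39×1666 + 20×236 + 39×199 + 33×398 + 35×1697
  = 64974 + 4720 + 7761 + 13134 + 59395 = 149984
Sum of weights = 1666 + 236 + 199 + 398 + 1697 = 4196
Weighted mean = 149984 / 4196 = 35.744519

35.7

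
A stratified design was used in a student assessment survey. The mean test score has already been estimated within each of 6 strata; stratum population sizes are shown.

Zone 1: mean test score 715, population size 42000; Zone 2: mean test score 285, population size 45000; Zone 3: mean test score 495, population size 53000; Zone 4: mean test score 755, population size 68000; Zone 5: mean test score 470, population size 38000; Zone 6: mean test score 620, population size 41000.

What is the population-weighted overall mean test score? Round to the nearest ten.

570

Σ Nₕ·x̄ₕ = 715×42000 + 285×45000 + 495×53000 + 755×68000 + 470×38000 + 620×41000
  = 163710000
Σ Nₕ = 42000 + 45000 + 53000 + 68000 + 38000 + 41000 = 287000
Overall mean = 163710000 / 287000 = 570.41812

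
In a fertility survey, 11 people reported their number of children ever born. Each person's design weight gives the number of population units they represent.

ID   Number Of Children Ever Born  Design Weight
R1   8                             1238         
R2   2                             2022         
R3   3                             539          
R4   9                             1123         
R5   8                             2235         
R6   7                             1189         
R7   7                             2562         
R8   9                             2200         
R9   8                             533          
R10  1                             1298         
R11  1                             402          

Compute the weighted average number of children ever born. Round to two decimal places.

Weighted sum = 8×1238 + 2×2022 + 3×539 + 9×1123 + 8×2235 + 7×1189 + 7×2562 + 9×2200 + 8×533 + 1×1298 + 1×402
  = 9904 + 4044 + 1617 + 10107 + 17880 + 8323 + 17934 + 19800 + 4264 + 1298 + 402 = 95573
Sum of weights = 1238 + 2022 + 539 + 1123 + 2235 + 1189 + 2562 + 2200 + 533 + 1298 + 402 = 15341
Weighted mean = 95573 / 15341 = 6.2299068

6.23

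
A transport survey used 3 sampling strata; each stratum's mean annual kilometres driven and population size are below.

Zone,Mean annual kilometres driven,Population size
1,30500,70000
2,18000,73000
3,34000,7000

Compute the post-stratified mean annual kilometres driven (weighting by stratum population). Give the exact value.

24580

Σ Nₕ·x̄ₕ = 30500×70000 + 18000×73000 + 34000×7000
  = 3687000000
Σ Nₕ = 70000 + 73000 + 7000 = 150000
Overall mean = 3687000000 / 150000 = 24580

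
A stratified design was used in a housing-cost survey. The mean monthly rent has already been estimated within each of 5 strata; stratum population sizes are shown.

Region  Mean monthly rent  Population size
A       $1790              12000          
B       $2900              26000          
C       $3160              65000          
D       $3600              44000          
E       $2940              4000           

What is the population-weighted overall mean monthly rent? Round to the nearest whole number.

3129

Σ Nₕ·x̄ₕ = 472440000
Σ Nₕ = 12000 + 26000 + 65000 + 44000 + 4000 = 151000
Overall mean = 472440000 / 151000 = 3128.7417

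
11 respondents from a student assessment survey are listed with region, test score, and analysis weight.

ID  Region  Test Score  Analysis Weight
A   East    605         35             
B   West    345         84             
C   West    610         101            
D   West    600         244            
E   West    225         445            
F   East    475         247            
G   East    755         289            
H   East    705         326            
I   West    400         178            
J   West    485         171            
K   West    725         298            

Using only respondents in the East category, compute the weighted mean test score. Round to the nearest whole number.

654

East rows: A, F, G, H
Weighted sum = 586525
Sum of weights = 35 + 247 + 289 + 326 = 897
Weighted mean = 586525 / 897 = 653.87402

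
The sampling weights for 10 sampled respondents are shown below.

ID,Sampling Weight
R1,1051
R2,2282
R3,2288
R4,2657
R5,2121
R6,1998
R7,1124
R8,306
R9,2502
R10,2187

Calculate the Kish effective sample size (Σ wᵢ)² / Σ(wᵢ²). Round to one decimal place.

Σ wᵢ = 18516
Σ wᵢ² = 1104601 + 5207524 + 5234944 + 7059649 + 4498641 + 3992004 + 1263376 + 93636 + 6260004 + 4782969 = 39497348
n_eff = 18516² / 39497348 = 342842256 / 39497348 = 8.6801336

8.7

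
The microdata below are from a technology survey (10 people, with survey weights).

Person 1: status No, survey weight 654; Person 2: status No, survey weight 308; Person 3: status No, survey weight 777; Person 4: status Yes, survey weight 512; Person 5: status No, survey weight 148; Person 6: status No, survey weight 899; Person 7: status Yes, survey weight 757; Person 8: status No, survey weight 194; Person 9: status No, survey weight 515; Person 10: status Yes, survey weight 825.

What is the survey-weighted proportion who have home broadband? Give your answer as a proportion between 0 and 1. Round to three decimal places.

Sum of weights for 'Yes' = 512 + 757 + 825 = 2094
Total weight = 654 + 308 + 777 + 512 + 148 + 899 + 757 + 194 + 515 + 825 = 5589
Weighted proportion = 2094 / 5589 = 0.37466452

0.375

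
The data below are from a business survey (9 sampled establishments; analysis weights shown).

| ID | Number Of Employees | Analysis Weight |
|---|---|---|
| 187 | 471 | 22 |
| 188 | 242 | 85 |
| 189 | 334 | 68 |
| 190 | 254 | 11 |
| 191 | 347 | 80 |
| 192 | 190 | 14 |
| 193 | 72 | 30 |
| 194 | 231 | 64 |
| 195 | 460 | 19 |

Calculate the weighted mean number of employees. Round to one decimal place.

Weighted sum = 471×22 + 242×85 + 334×68 + 254×11 + 347×80 + 190×14 + 72×30 + 231×64 + 460×19
  = 10362 + 20570 + 22712 + 2794 + 27760 + 2660 + 2160 + 14784 + 8740 = 112542
Sum of weights = 22 + 85 + 68 + 11 + 80 + 14 + 30 + 64 + 19 = 393
Weighted mean = 112542 / 393 = 286.36641

286.4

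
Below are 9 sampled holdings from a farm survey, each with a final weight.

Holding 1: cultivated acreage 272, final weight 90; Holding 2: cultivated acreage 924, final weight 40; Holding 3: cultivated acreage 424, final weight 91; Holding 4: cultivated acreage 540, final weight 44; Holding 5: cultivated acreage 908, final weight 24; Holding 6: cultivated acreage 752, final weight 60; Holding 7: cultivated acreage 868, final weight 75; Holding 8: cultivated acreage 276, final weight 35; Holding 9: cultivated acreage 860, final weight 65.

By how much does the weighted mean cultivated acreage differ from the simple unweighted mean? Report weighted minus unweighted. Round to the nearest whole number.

Unweighted sum = 272 + 924 + 424 + 540 + 908 + 752 + 868 + 276 + 860 = 5824
Unweighted mean = 5824 / 9 = 647.11111
Weighted sum = 272×90 + 924×40 + 424×91 + 540×44 + 908×24 + 752×60 + 868×75 + 276×35 + 860×65
  = 321356
Sum of weights = 90 + 40 + 91 + 44 + 24 + 60 + 75 + 35 + 65 = 524
Weighted mean = 321356 / 524 = 613.27481
Difference (weighted minus unweighted) = -33.836302

-34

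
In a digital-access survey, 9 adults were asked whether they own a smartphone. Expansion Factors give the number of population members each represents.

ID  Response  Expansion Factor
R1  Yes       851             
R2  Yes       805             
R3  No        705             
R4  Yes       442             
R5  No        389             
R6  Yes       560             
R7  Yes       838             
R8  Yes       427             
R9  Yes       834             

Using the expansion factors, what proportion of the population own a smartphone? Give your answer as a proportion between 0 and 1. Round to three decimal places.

0.813

Sum of weights for 'Yes' = 851 + 805 + 442 + 560 + 838 + 427 + 834 = 4757
Total weight = 851 + 805 + 705 + 442 + 389 + 560 + 838 + 427 + 834 = 5851
Weighted proportion = 4757 / 5851 = 0.81302341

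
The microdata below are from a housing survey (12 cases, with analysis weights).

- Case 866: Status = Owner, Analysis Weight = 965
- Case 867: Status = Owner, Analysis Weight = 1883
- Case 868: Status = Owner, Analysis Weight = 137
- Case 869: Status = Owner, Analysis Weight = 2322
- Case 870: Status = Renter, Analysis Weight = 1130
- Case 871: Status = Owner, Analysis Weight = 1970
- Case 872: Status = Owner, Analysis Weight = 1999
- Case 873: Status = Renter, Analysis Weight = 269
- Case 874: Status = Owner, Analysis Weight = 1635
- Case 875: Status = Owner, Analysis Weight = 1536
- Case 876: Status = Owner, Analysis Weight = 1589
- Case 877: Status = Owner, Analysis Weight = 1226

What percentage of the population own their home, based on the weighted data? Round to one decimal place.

91.6

Sum of weights for 'Owner' = 965 + 1883 + 137 + 2322 + 1970 + 1999 + 1635 + 1536 + 1589 + 1226 = 15262
Total weight = 965 + 1883 + 137 + 2322 + 1130 + 1970 + 1999 + 269 + 1635 + 1536 + 1589 + 1226 = 16661
Weighted proportion = 15262 / 16661 = 0.91603145 → 91.603145%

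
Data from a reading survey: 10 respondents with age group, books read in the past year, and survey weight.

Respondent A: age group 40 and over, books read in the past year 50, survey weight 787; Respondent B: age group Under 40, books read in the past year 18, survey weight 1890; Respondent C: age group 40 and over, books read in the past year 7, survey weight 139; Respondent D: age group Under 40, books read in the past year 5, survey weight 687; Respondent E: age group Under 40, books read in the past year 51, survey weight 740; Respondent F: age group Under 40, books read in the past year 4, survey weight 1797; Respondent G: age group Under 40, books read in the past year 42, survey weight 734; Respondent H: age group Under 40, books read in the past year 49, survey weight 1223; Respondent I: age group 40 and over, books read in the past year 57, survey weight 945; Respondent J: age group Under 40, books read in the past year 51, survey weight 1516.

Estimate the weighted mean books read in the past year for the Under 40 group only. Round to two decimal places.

29.17

Under 40 rows: B, D, E, F, G, H, J
Weighted sum = 18×1890 + 5×687 + 51×740 + 4×1797 + 42×734 + 49×1223 + 51×1516
  = 34020 + 3435 + 37740 + 7188 + 30828 + 59927 + 77316 = 250454
Sum of weights = 1890 + 687 + 740 + 1797 + 734 + 1223 + 1516 = 8587
Weighted mean = 250454 / 8587 = 29.166647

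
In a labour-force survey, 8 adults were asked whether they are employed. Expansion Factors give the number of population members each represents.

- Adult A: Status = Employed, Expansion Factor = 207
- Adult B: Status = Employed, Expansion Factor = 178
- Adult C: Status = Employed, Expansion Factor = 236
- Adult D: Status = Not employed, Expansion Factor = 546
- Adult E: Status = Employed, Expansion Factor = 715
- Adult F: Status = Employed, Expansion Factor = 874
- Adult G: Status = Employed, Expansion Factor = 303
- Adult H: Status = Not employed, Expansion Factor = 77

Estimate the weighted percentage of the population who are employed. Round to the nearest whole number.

80

Sum of weights for 'Employed' = 207 + 178 + 236 + 715 + 874 + 303 = 2513
Total weight = 207 + 178 + 236 + 546 + 715 + 874 + 303 + 77 = 3136
Weighted proportion = 2513 / 3136 = 0.80133929 → 80.133929%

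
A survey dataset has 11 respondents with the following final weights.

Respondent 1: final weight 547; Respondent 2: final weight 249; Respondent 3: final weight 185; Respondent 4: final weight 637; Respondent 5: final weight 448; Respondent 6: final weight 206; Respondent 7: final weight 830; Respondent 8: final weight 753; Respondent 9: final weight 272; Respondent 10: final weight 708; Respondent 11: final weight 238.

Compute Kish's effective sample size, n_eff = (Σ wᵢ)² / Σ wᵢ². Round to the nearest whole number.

9

Σ wᵢ = 547 + 249 + 185 + 637 + 448 + 206 + 830 + 753 + 272 + 708 + 238 = 5073
Σ wᵢ² = 2932145
n_eff = 5073² / 2932145 = 25735329 / 2932145 = 8.7769633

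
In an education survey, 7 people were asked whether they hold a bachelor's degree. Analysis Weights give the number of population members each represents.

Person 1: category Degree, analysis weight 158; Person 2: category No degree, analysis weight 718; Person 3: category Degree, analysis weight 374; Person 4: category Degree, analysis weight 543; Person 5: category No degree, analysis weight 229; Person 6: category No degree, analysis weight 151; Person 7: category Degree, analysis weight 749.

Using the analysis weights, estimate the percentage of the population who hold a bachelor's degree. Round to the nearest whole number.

Sum of weights for 'Degree' = 158 + 374 + 543 + 749 = 1824
Total weight = 2922
Weighted proportion = 1824 / 2922 = 0.62422998 → 62.422998%

62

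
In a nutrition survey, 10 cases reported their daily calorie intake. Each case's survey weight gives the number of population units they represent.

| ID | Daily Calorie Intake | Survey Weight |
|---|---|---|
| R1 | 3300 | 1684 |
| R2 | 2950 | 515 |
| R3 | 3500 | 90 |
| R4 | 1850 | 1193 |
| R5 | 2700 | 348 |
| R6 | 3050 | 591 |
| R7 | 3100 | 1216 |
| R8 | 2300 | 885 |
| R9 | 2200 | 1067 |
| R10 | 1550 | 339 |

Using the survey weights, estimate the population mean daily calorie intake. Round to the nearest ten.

Weighted sum = 3300×1684 + 2950×515 + 3500×90 + 1850×1193 + 2700×348 + 3050×591 + 3100×1216 + 2300×885 + 2200×1067 + 1550×339
  = 5557200 + 1519250 + 315000 + 2207050 + 939600 + 1802550 + 3769600 + 2035500 + 2347400 + 525450 = 21018600
Sum of weights = 1684 + 515 + 90 + 1193 + 348 + 591 + 1216 + 885 + 1067 + 339 = 7928
Weighted mean = 21018600 / 7928 = 2651.1857

2650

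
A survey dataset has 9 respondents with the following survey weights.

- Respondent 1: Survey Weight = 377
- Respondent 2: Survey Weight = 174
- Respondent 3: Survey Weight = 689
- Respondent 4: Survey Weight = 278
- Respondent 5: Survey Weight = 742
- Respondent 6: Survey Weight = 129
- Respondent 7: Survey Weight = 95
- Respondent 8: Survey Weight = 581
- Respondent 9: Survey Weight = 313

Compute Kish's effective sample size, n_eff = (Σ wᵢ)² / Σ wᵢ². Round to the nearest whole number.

7

Σ wᵢ = 3378
Σ wᵢ² = 142129 + 30276 + 474721 + 77284 + 550564 + 16641 + 9025 + 337561 + 97969 = 1736170
n_eff = 3378² / 1736170 = 11410884 / 1736170 = 6.5724462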